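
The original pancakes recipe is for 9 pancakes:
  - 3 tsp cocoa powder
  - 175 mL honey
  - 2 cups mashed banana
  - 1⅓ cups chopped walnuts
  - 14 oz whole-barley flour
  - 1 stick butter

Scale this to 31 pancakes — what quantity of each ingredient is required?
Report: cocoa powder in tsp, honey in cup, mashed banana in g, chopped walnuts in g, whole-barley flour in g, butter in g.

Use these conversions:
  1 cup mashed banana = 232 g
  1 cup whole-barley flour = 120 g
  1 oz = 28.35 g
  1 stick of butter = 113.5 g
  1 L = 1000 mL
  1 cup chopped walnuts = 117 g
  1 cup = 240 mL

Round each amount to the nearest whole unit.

Scaling factor: 31/9.
cocoa powder: 3 tsp × 31/9 ≈ 10 tsp
honey: 175 mL × 31/9 ÷ 240 mL/cup ≈ 3 cup
mashed banana: 2 cup × 31/9 × 232 g/cup ≈ 1598 g
chopped walnuts: 4/3 cup × 31/9 × 117 g/cup ≈ 537 g
whole-barley flour: 14 oz × 31/9 × 28.35 g/oz ≈ 1367 g
butter: 1 stick × 31/9 × 113.5 g/stick ≈ 391 g

cocoa powder: 10 tsp; honey: 3 cup; mashed banana: 1598 g; chopped walnuts: 537 g; whole-barley flour: 1367 g; butter: 391 g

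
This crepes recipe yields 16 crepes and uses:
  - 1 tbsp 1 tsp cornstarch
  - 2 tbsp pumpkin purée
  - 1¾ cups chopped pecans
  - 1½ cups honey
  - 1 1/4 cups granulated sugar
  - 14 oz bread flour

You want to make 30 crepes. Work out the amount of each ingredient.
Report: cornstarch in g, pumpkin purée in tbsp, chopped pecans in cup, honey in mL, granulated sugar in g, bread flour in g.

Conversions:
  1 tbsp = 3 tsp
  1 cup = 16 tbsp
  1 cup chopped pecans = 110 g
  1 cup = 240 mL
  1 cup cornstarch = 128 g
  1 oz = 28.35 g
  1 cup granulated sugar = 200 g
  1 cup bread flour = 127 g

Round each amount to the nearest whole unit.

cornstarch: 20 g; pumpkin purée: 4 tbsp; chopped pecans: 3 cup; honey: 675 mL; granulated sugar: 469 g; bread flour: 744 g

Scaling factor: 30/16 = 15/8 = 1.875.
cornstarch: (1 tbsp + 1 tsp = 4/3 tbsp) × 15/8 ÷ 16 tbsp/cup × 128 g/cup = 20 g
pumpkin purée: 2 tbsp × 15/8 ≈ 4 tbsp
chopped pecans: 1.75 cup × 15/8 ≈ 3 cup
honey: 1.5 cup × 15/8 × 240 mL/cup = 675 mL
granulated sugar: 1.25 cup × 15/8 × 200 g/cup ≈ 469 g
bread flour: 14 oz × 15/8 × 28.35 g/oz ≈ 744 g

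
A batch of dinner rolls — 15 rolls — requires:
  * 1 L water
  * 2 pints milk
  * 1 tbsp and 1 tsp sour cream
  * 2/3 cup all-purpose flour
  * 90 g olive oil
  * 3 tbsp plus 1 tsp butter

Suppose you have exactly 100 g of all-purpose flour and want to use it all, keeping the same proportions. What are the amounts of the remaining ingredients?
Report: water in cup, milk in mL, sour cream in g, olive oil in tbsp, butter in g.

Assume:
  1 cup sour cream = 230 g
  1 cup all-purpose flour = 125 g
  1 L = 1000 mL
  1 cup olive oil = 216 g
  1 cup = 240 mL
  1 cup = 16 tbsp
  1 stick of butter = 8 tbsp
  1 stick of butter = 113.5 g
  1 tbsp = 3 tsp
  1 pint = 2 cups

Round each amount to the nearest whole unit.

The original recipe has 250/3 g of all-purpose flour, so the scaling factor is 100 ÷ 250/3 = 6/5 = 1.2.
water: 1 L × 6/5 × 1000 mL/L ÷ 240 mL/cup = 5 cup
milk: 2 pint × 6/5 × 2 cup/pint × 240 mL/cup = 1152 mL
sour cream: (1 tbsp + 1 tsp = 4/3 tbsp) × 6/5 ÷ 16 tbsp/cup × 230 g/cup = 23 g
olive oil: 90 g × 6/5 ÷ 216 g/cup × 16 tbsp/cup = 8 tbsp
butter: (3 tbsp + 1 tsp = 10/3 tbsp) × 6/5 ÷ 8 tbsp/stick × 113.5 g/stick ≈ 57 g

water: 5 cup; milk: 1152 mL; sour cream: 23 g; olive oil: 8 tbsp; butter: 57 g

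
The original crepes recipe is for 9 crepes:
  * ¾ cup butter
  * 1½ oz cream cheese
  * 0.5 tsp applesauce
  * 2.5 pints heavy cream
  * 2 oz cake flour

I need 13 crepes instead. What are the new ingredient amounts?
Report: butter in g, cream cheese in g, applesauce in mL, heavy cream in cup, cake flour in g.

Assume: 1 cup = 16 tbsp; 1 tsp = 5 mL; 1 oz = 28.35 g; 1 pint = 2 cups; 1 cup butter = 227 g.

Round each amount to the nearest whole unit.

Scaling factor: 13/9.
butter: 0.75 cup × 13/9 × 227 g/cup ≈ 246 g
cream cheese: 1.5 oz × 13/9 × 28.35 g/oz ≈ 61 g
applesauce: 0.5 tsp × 13/9 × 5 mL/tsp ≈ 4 mL
heavy cream: 2.5 pint × 13/9 × 2 cup/pint ≈ 7 cup
cake flour: 2 oz × 13/9 × 28.35 g/oz ≈ 82 g

butter: 246 g; cream cheese: 61 g; applesauce: 4 mL; heavy cream: 7 cup; cake flour: 82 g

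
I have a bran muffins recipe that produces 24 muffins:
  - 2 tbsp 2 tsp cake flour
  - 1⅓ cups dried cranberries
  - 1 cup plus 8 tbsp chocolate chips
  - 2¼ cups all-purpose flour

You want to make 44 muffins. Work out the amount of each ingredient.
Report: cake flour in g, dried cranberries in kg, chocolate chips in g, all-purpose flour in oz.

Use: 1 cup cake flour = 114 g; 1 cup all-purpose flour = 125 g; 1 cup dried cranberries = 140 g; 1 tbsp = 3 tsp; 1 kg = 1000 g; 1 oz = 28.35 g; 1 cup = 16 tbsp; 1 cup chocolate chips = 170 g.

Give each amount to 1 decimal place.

cake flour: 34.8 g; dried cranberries: 0.3 kg; chocolate chips: 467.5 g; all-purpose flour: 18.2 oz

Scaling factor: 44/24 = 11/6.
cake flour: (2 tbsp + 2 tsp = 8/3 tbsp) × 11/6 ÷ 16 tbsp/cup × 114 g/cup ≈ 34.8 g
dried cranberries: 4/3 cup × 11/6 × 140 g/cup ÷ 1000 g/kg ≈ 0.3 kg
chocolate chips: (1 cup + 8 tbsp = 1.5 cup) × 11/6 × 170 g/cup = 467.5 g
all-purpose flour: 2.25 cup × 11/6 × 125 g/cup ÷ 28.35 g/oz ≈ 18.2 oz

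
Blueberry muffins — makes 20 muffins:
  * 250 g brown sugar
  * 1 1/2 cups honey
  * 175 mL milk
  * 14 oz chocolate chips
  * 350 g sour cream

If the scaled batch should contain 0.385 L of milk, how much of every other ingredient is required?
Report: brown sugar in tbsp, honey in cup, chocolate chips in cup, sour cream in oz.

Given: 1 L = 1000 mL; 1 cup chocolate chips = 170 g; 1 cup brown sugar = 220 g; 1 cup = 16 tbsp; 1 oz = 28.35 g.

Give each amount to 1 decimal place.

brown sugar: 40.0 tbsp; honey: 3.3 cup; chocolate chips: 5.1 cup; sour cream: 27.2 oz

The original recipe has 0.175 L of milk, so the scaling factor is 0.385 ÷ 0.175 = 11/5 = 2.2.
brown sugar: 250 g × 11/5 ÷ 220 g/cup × 16 tbsp/cup = 40.0 tbsp
honey: 1.5 cup × 11/5 = 3.3 cup
chocolate chips: 14 oz × 11/5 × 28.35 g/oz ÷ 170 g/cup ≈ 5.1 cup
sour cream: 350 g × 11/5 ÷ 28.35 g/oz ≈ 27.2 oz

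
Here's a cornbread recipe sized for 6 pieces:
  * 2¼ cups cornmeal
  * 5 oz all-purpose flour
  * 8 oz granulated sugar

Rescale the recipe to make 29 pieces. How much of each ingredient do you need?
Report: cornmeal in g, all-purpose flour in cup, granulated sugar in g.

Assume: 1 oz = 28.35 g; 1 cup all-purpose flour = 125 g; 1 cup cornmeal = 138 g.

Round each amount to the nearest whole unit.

Scaling factor: 29/6.
cornmeal: 2.25 cup × 29/6 × 138 g/cup ≈ 1501 g
all-purpose flour: 5 oz × 29/6 × 28.35 g/oz ÷ 125 g/cup ≈ 5 cup
granulated sugar: 8 oz × 29/6 × 28.35 g/oz ≈ 1096 g

cornmeal: 1501 g; all-purpose flour: 5 cup; granulated sugar: 1096 g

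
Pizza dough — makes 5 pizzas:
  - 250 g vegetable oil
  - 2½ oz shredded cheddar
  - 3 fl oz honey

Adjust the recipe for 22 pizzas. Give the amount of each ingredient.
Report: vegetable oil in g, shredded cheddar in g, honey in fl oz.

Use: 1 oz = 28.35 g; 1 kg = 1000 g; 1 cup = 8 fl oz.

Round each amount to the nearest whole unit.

vegetable oil: 1100 g; shredded cheddar: 312 g; honey: 13 fl oz

Scaling factor: 22/5 = 4.4.
vegetable oil: 250 g × 22/5 = 1100 g
shredded cheddar: 2.5 oz × 22/5 × 28.35 g/oz ≈ 312 g
honey: 3 fl oz × 22/5 ≈ 13 fl oz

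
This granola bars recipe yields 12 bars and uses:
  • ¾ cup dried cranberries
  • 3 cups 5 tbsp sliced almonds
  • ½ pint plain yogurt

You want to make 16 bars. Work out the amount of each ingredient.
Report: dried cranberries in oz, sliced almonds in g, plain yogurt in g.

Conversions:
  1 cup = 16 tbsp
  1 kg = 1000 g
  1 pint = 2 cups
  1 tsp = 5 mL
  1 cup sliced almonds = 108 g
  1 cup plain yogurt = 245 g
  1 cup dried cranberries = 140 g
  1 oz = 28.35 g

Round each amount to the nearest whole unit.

Scaling factor: 16/12 = 4/3.
dried cranberries: 0.75 cup × 4/3 × 140 g/cup ÷ 28.35 g/oz ≈ 5 oz
sliced almonds: (3 cup + 5 tbsp = 3.3125 cup) × 4/3 × 108 g/cup = 477 g
plain yogurt: 0.5 pint × 4/3 × 2 cup/pint × 245 g/cup ≈ 327 g

dried cranberries: 5 oz; sliced almonds: 477 g; plain yogurt: 327 g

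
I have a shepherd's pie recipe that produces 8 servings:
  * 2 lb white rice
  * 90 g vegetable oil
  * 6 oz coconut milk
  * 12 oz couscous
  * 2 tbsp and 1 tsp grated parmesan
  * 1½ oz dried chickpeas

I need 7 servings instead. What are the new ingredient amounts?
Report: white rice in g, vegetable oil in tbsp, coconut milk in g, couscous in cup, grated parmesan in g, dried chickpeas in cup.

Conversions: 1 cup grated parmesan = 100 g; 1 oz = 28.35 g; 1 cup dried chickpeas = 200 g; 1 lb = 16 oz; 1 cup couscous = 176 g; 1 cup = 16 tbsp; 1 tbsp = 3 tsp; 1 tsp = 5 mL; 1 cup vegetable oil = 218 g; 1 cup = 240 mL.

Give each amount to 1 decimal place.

Scaling factor: 7/8 = 0.875.
white rice: 2 lb × 7/8 × 16 oz/lb × 28.35 g/oz = 793.8 g
vegetable oil: 90 g × 7/8 ÷ 218 g/cup × 16 tbsp/cup ≈ 5.8 tbsp
coconut milk: 6 oz × 7/8 × 28.35 g/oz ≈ 148.8 g
couscous: 12 oz × 7/8 × 28.35 g/oz ÷ 176 g/cup ≈ 1.7 cup
grated parmesan: (2 tbsp + 1 tsp = 7/3 tbsp) × 7/8 ÷ 16 tbsp/cup × 100 g/cup ≈ 12.8 g
dried chickpeas: 1.5 oz × 7/8 × 28.35 g/oz ÷ 200 g/cup ≈ 0.2 cup

white rice: 793.8 g; vegetable oil: 5.8 tbsp; coconut milk: 148.8 g; couscous: 1.7 cup; grated parmesan: 12.8 g; dried chickpeas: 0.2 cup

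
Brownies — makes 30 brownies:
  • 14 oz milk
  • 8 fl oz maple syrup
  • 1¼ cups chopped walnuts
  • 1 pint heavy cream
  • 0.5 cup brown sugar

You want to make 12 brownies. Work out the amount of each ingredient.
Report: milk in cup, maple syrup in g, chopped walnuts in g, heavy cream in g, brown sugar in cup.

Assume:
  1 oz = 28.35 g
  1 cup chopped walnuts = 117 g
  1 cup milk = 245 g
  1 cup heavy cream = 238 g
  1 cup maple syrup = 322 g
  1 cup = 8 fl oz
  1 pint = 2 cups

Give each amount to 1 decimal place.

Scaling factor: 12/30 = 2/5 = 0.4.
milk: 14 oz × 2/5 × 28.35 g/oz ÷ 245 g/cup ≈ 0.6 cup
maple syrup: 8 fl oz × 2/5 ÷ 8 fl oz/cup × 322 g/cup = 128.8 g
chopped walnuts: 1.25 cup × 2/5 × 117 g/cup = 58.5 g
heavy cream: 1 pint × 2/5 × 2 cup/pint × 238 g/cup = 190.4 g
brown sugar: 0.5 cup × 2/5 = 0.2 cup

milk: 0.6 cup; maple syrup: 128.8 g; chopped walnuts: 58.5 g; heavy cream: 190.4 g; brown sugar: 0.2 cup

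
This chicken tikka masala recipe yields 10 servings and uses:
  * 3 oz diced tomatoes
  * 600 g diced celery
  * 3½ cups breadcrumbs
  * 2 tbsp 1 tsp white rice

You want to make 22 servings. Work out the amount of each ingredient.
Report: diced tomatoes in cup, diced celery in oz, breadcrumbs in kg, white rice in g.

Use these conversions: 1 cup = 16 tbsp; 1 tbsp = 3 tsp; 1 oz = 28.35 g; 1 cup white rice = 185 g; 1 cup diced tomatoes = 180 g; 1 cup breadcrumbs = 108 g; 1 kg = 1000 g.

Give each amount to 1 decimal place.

diced tomatoes: 1.0 cup; diced celery: 46.6 oz; breadcrumbs: 0.8 kg; white rice: 59.4 g

Scaling factor: 22/10 = 11/5 = 2.2.
diced tomatoes: 3 oz × 11/5 × 28.35 g/oz ÷ 180 g/cup ≈ 1.0 cup
diced celery: 600 g × 11/5 ÷ 28.35 g/oz ≈ 46.6 oz
breadcrumbs: 3.5 cup × 11/5 × 108 g/cup ÷ 1000 g/kg ≈ 0.8 kg
white rice: (2 tbsp + 1 tsp = 7/3 tbsp) × 11/5 ÷ 16 tbsp/cup × 185 g/cup ≈ 59.4 g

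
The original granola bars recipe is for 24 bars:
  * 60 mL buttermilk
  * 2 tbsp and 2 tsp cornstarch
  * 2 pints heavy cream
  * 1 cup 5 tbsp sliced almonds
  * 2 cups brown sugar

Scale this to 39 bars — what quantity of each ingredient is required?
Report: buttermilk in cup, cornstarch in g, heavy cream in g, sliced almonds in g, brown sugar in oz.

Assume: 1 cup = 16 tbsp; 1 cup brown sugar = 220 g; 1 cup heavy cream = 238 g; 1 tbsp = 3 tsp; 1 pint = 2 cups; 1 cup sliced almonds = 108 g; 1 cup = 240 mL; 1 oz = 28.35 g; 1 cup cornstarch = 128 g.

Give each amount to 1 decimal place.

Scaling factor: 39/24 = 13/8 = 1.625.
buttermilk: 60 mL × 13/8 ÷ 240 mL/cup ≈ 0.4 cup
cornstarch: (2 tbsp + 2 tsp = 8/3 tbsp) × 13/8 ÷ 16 tbsp/cup × 128 g/cup ≈ 34.7 g
heavy cream: 2 pint × 13/8 × 2 cup/pint × 238 g/cup = 1547.0 g
sliced almonds: (1 cup + 5 tbsp = 1.3125 cup) × 13/8 × 108 g/cup ≈ 230.3 g
brown sugar: 2 cup × 13/8 × 220 g/cup ÷ 28.35 g/oz ≈ 25.2 oz

buttermilk: 0.4 cup; cornstarch: 34.7 g; heavy cream: 1547.0 g; sliced almonds: 230.3 g; brown sugar: 25.2 oz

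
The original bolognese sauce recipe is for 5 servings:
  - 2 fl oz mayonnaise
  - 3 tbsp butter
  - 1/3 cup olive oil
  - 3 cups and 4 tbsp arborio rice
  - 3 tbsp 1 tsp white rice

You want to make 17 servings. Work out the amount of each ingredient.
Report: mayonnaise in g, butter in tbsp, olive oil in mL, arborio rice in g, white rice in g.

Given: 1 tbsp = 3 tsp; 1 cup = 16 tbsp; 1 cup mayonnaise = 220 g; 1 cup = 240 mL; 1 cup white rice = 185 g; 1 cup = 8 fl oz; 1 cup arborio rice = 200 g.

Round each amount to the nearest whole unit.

mayonnaise: 187 g; butter: 10 tbsp; olive oil: 272 mL; arborio rice: 2210 g; white rice: 131 g

Scaling factor: 17/5 = 3.4.
mayonnaise: 2 fl oz × 17/5 ÷ 8 fl oz/cup × 220 g/cup = 187 g
butter: 3 tbsp × 17/5 ≈ 10 tbsp
olive oil: 1/3 cup × 17/5 × 240 mL/cup = 272 mL
arborio rice: (3 cup + 4 tbsp = 3.25 cup) × 17/5 × 200 g/cup = 2210 g
white rice: (3 tbsp + 1 tsp = 10/3 tbsp) × 17/5 ÷ 16 tbsp/cup × 185 g/cup ≈ 131 g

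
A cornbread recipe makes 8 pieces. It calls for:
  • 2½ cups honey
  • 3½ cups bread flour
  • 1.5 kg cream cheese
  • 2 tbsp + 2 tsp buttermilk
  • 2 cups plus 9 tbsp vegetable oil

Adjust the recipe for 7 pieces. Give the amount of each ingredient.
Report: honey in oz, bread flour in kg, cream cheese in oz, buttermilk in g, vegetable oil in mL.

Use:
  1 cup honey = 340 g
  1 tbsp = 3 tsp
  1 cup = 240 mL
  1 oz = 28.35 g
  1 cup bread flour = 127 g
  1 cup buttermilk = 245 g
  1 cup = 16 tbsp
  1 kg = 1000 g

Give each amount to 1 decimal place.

Scaling factor: 7/8 = 0.875.
honey: 2.5 cup × 7/8 × 340 g/cup ÷ 28.35 g/oz ≈ 26.2 oz
bread flour: 3.5 cup × 7/8 × 127 g/cup ÷ 1000 g/kg ≈ 0.4 kg
cream cheese: 1.5 kg × 7/8 × 1000 g/kg ÷ 28.35 g/oz ≈ 46.3 oz
buttermilk: (2 tbsp + 2 tsp = 8/3 tbsp) × 7/8 ÷ 16 tbsp/cup × 245 g/cup ≈ 35.7 g
vegetable oil: (2 cup + 9 tbsp = 2.5625 cup) × 7/8 × 240 mL/cup ≈ 538.1 mL

honey: 26.2 oz; bread flour: 0.4 kg; cream cheese: 46.3 oz; buttermilk: 35.7 g; vegetable oil: 538.1 mL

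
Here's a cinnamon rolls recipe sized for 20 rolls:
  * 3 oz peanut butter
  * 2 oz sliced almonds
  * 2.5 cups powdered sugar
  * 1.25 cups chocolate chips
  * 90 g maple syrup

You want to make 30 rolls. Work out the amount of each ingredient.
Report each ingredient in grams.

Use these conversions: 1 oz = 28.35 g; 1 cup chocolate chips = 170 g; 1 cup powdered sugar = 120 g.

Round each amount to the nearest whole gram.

peanut butter: 128 g; sliced almonds: 85 g; powdered sugar: 450 g; chocolate chips: 319 g; maple syrup: 135 g

Scaling factor: 30/20 = 3/2 = 1.5.
peanut butter: 3 oz × 3/2 × 28.35 g/oz ≈ 128 g
sliced almonds: 2 oz × 3/2 × 28.35 g/oz ≈ 85 g
powdered sugar: 2.5 cup × 3/2 × 120 g/cup = 450 g
chocolate chips: 1.25 cup × 3/2 × 170 g/cup ≈ 319 g
maple syrup: 90 g × 3/2 = 135 g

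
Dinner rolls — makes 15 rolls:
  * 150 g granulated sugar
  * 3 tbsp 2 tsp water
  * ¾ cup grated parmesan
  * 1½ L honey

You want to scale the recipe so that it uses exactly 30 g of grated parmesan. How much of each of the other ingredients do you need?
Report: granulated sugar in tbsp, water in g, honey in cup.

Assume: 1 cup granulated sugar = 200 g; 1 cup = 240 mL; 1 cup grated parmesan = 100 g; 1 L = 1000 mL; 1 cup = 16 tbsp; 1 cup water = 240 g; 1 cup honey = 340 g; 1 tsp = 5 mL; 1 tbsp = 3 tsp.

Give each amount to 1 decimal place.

The original recipe has 75 g of grated parmesan, so the scaling factor is 30 ÷ 75 = 2/5 = 0.4.
granulated sugar: 150 g × 2/5 ÷ 200 g/cup × 16 tbsp/cup = 4.8 tbsp
water: (3 tbsp + 2 tsp = 11/3 tbsp) × 2/5 ÷ 16 tbsp/cup × 240 g/cup = 22.0 g
honey: 1.5 L × 2/5 × 1000 mL/L ÷ 240 mL/cup = 2.5 cup

granulated sugar: 4.8 tbsp; water: 22.0 g; honey: 2.5 cup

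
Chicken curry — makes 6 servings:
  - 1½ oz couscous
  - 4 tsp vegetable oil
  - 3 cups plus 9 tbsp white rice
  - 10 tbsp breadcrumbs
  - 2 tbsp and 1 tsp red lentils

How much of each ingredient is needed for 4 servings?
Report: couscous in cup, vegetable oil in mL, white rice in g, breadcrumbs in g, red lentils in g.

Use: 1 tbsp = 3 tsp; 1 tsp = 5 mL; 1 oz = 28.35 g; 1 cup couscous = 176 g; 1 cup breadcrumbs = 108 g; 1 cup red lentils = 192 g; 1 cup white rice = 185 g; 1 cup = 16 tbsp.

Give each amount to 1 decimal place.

Scaling factor: 4/6 = 2/3.
couscous: 1.5 oz × 2/3 × 28.35 g/oz ÷ 176 g/cup ≈ 0.2 cup
vegetable oil: 4 tsp × 2/3 × 5 mL/tsp ≈ 13.3 mL
white rice: (3 cup + 9 tbsp = 3.5625 cup) × 2/3 × 185 g/cup ≈ 439.4 g
breadcrumbs: 10 tbsp × 2/3 ÷ 16 tbsp/cup × 108 g/cup = 45.0 g
red lentils: (2 tbsp + 1 tsp = 7/3 tbsp) × 2/3 ÷ 16 tbsp/cup × 192 g/cup ≈ 18.7 g

couscous: 0.2 cup; vegetable oil: 13.3 mL; white rice: 439.4 g; breadcrumbs: 45.0 g; red lentils: 18.7 g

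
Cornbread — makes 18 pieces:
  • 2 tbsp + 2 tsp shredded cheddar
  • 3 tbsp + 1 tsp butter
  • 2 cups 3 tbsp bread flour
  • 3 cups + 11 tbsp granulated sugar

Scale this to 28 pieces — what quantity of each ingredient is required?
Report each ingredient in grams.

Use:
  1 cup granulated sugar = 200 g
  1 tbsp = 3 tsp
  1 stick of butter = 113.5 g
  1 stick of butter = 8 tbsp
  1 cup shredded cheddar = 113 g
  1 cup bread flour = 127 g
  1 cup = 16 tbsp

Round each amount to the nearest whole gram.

shredded cheddar: 29 g; butter: 74 g; bread flour: 432 g; granulated sugar: 1147 g

Scaling factor: 28/18 = 14/9.
shredded cheddar: (2 tbsp + 2 tsp = 8/3 tbsp) × 14/9 ÷ 16 tbsp/cup × 113 g/cup ≈ 29 g
butter: (3 tbsp + 1 tsp = 10/3 tbsp) × 14/9 ÷ 8 tbsp/stick × 113.5 g/stick ≈ 74 g
bread flour: (2 cup + 3 tbsp = 2.1875 cup) × 14/9 × 127 g/cup ≈ 432 g
granulated sugar: (3 cup + 11 tbsp = 3.6875 cup) × 14/9 × 200 g/cup ≈ 1147 g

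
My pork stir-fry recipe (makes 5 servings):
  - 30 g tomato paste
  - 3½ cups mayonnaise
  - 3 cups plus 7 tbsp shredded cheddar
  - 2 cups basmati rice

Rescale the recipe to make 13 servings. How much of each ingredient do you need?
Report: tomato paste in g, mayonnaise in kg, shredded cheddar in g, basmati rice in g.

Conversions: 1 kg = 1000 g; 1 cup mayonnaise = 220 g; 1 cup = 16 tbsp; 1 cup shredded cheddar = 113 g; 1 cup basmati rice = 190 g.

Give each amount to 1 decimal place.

Scaling factor: 13/5 = 2.6.
tomato paste: 30 g × 13/5 = 78.0 g
mayonnaise: 3.5 cup × 13/5 × 220 g/cup ÷ 1000 g/kg ≈ 2.0 kg
shredded cheddar: (3 cup + 7 tbsp = 3.4375 cup) × 13/5 × 113 g/cup ≈ 1009.9 g
basmati rice: 2 cup × 13/5 × 190 g/cup = 988.0 g

tomato paste: 78.0 g; mayonnaise: 2.0 kg; shredded cheddar: 1009.9 g; basmati rice: 988.0 g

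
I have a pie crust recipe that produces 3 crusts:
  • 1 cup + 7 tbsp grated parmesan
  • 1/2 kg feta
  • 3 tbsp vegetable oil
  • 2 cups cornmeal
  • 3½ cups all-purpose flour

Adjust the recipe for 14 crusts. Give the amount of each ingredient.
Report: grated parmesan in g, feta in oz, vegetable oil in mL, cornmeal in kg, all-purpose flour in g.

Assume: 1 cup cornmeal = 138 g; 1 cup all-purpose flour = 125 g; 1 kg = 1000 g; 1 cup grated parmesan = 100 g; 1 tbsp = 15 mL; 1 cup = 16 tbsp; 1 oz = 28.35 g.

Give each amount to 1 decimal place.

grated parmesan: 670.8 g; feta: 82.3 oz; vegetable oil: 210.0 mL; cornmeal: 1.3 kg; all-purpose flour: 2041.7 g

Scaling factor: 14/3.
grated parmesan: (1 cup + 7 tbsp = 1.4375 cup) × 14/3 × 100 g/cup ≈ 670.8 g
feta: 0.5 kg × 14/3 × 1000 g/kg ÷ 28.35 g/oz ≈ 82.3 oz
vegetable oil: 3 tbsp × 14/3 × 15 mL/tbsp = 210.0 mL
cornmeal: 2 cup × 14/3 × 138 g/cup ÷ 1000 g/kg ≈ 1.3 kg
all-purpose flour: 3.5 cup × 14/3 × 125 g/cup ≈ 2041.7 g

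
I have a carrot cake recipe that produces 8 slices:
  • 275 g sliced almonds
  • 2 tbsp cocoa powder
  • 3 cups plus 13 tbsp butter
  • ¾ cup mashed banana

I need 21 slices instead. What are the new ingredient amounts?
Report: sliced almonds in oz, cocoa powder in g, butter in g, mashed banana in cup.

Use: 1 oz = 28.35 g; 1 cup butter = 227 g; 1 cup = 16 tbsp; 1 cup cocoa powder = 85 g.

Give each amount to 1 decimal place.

sliced almonds: 25.5 oz; cocoa powder: 27.9 g; butter: 2271.8 g; mashed banana: 2.0 cup

Scaling factor: 21/8 = 2.625.
sliced almonds: 275 g × 21/8 ÷ 28.35 g/oz ≈ 25.5 oz
cocoa powder: 2 tbsp × 21/8 ÷ 16 tbsp/cup × 85 g/cup ≈ 27.9 g
butter: (3 cup + 13 tbsp = 3.8125 cup) × 21/8 × 227 g/cup ≈ 2271.8 g
mashed banana: 0.75 cup × 21/8 ≈ 2.0 cup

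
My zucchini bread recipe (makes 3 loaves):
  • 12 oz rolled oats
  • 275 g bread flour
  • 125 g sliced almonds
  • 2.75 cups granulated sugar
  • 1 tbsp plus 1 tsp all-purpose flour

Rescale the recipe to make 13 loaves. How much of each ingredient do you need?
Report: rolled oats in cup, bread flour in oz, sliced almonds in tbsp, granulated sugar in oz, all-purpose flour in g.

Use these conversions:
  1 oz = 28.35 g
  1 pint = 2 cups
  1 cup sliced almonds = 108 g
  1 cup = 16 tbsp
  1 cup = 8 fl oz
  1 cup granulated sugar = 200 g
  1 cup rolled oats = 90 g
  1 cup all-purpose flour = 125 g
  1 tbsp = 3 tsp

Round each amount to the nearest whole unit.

rolled oats: 16 cup; bread flour: 42 oz; sliced almonds: 80 tbsp; granulated sugar: 84 oz; all-purpose flour: 45 g

Scaling factor: 13/3.
rolled oats: 12 oz × 13/3 × 28.35 g/oz ÷ 90 g/cup ≈ 16 cup
bread flour: 275 g × 13/3 ÷ 28.35 g/oz ≈ 42 oz
sliced almonds: 125 g × 13/3 ÷ 108 g/cup × 16 tbsp/cup ≈ 80 tbsp
granulated sugar: 2.75 cup × 13/3 × 200 g/cup ÷ 28.35 g/oz ≈ 84 oz
all-purpose flour: (1 tbsp + 1 tsp = 4/3 tbsp) × 13/3 ÷ 16 tbsp/cup × 125 g/cup ≈ 45 g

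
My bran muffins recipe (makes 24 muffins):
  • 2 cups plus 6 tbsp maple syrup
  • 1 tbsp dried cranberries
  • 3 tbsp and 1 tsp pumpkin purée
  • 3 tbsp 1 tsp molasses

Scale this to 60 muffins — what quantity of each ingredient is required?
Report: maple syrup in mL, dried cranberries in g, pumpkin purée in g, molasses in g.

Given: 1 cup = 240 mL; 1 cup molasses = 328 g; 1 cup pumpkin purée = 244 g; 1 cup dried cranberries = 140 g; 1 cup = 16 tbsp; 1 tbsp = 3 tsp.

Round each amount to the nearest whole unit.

Scaling factor: 60/24 = 5/2 = 2.5.
maple syrup: (2 cup + 6 tbsp = 2.375 cup) × 5/2 × 240 mL/cup = 1425 mL
dried cranberries: 1 tbsp × 5/2 ÷ 16 tbsp/cup × 140 g/cup ≈ 22 g
pumpkin purée: (3 tbsp + 1 tsp = 10/3 tbsp) × 5/2 ÷ 16 tbsp/cup × 244 g/cup ≈ 127 g
molasses: (3 tbsp + 1 tsp = 10/3 tbsp) × 5/2 ÷ 16 tbsp/cup × 328 g/cup ≈ 171 g

maple syrup: 1425 mL; dried cranberries: 22 g; pumpkin purée: 127 g; molasses: 171 g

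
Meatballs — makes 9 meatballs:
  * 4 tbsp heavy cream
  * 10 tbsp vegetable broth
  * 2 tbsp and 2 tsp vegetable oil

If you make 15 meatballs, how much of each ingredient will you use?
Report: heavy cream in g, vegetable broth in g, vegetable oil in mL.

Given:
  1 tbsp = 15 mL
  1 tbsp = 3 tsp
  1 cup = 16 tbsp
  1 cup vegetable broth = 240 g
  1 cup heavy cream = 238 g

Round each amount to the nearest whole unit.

Scaling factor: 15/9 = 5/3.
heavy cream: 4 tbsp × 5/3 ÷ 16 tbsp/cup × 238 g/cup ≈ 99 g
vegetable broth: 10 tbsp × 5/3 ÷ 16 tbsp/cup × 240 g/cup = 250 g
vegetable oil: (2 tbsp + 2 tsp = 8/3 tbsp) × 5/3 × 15 mL/tbsp ≈ 67 mL

heavy cream: 99 g; vegetable broth: 250 g; vegetable oil: 67 mL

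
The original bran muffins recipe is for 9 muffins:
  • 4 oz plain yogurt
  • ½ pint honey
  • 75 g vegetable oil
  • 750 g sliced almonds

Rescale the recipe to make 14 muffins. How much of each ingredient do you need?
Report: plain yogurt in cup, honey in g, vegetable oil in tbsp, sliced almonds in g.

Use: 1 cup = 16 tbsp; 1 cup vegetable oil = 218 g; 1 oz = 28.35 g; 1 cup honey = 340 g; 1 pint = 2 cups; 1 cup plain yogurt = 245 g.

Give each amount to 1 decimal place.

plain yogurt: 0.7 cup; honey: 528.9 g; vegetable oil: 8.6 tbsp; sliced almonds: 1166.7 g

Scaling factor: 14/9.
plain yogurt: 4 oz × 14/9 × 28.35 g/oz ÷ 245 g/cup ≈ 0.7 cup
honey: 0.5 pint × 14/9 × 2 cup/pint × 340 g/cup ≈ 528.9 g
vegetable oil: 75 g × 14/9 ÷ 218 g/cup × 16 tbsp/cup ≈ 8.6 tbsp
sliced almonds: 750 g × 14/9 ≈ 1166.7 g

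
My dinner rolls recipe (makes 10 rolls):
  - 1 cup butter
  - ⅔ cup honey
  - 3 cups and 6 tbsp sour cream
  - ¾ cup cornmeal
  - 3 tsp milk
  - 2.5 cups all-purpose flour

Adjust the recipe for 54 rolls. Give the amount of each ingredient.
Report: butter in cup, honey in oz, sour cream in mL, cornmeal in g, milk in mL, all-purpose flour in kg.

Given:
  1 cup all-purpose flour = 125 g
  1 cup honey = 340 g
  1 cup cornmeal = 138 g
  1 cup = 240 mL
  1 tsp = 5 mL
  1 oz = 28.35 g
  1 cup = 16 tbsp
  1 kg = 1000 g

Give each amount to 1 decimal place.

butter: 5.4 cup; honey: 43.2 oz; sour cream: 4374.0 mL; cornmeal: 558.9 g; milk: 81.0 mL; all-purpose flour: 1.7 kg

Scaling factor: 54/10 = 27/5 = 5.4.
butter: 1 cup × 27/5 = 5.4 cup
honey: 2/3 cup × 27/5 × 340 g/cup ÷ 28.35 g/oz ≈ 43.2 oz
sour cream: (3 cup + 6 tbsp = 3.375 cup) × 27/5 × 240 mL/cup = 4374.0 mL
cornmeal: 0.75 cup × 27/5 × 138 g/cup = 558.9 g
milk: 3 tsp × 27/5 × 5 mL/tsp = 81.0 mL
all-purpose flour: 2.5 cup × 27/5 × 125 g/cup ÷ 1000 g/kg ≈ 1.7 kg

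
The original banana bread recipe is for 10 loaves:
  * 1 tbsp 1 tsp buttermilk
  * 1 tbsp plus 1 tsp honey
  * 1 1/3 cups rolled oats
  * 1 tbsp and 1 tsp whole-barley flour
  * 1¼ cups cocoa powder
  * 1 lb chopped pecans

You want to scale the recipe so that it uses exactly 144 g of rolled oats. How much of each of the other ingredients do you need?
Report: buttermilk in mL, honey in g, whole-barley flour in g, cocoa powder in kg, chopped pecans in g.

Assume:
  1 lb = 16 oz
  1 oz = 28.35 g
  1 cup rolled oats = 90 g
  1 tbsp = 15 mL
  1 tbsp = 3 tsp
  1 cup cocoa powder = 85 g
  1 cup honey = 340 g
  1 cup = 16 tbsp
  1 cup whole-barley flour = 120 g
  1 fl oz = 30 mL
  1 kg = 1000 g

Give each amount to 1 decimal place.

The original recipe has 120 g of rolled oats, so the scaling factor is 144 ÷ 120 = 6/5 = 1.2.
buttermilk: (1 tbsp + 1 tsp = 4/3 tbsp) × 6/5 × 15 mL/tbsp = 24.0 mL
honey: (1 tbsp + 1 tsp = 4/3 tbsp) × 6/5 ÷ 16 tbsp/cup × 340 g/cup = 34.0 g
whole-barley flour: (1 tbsp + 1 tsp = 4/3 tbsp) × 6/5 ÷ 16 tbsp/cup × 120 g/cup = 12.0 g
cocoa powder: 1.25 cup × 6/5 × 85 g/cup ÷ 1000 g/kg ≈ 0.1 kg
chopped pecans: 1 lb × 6/5 × 16 oz/lb × 28.35 g/oz ≈ 544.3 g

buttermilk: 24.0 mL; honey: 34.0 g; whole-barley flour: 12.0 g; cocoa powder: 0.1 kg; chopped pecans: 544.3 g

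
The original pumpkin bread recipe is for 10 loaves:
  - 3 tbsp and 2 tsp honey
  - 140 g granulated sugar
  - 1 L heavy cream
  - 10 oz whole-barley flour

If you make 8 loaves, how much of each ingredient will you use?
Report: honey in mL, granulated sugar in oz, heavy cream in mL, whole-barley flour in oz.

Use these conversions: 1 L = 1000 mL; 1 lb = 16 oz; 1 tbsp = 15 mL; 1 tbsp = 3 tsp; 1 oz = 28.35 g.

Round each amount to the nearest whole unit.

honey: 44 mL; granulated sugar: 4 oz; heavy cream: 800 mL; whole-barley flour: 8 oz

Scaling factor: 8/10 = 4/5 = 0.8.
honey: (3 tbsp + 2 tsp = 11/3 tbsp) × 4/5 × 15 mL/tbsp = 44 mL
granulated sugar: 140 g × 4/5 ÷ 28.35 g/oz ≈ 4 oz
heavy cream: 1 L × 4/5 × 1000 mL/L = 800 mL
whole-barley flour: 10 oz × 4/5 = 8 oz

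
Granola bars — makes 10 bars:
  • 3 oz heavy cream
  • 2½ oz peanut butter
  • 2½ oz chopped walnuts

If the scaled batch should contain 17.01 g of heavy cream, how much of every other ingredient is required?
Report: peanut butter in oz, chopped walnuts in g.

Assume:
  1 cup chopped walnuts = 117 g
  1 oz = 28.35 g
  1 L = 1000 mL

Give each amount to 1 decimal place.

peanut butter: 0.5 oz; chopped walnuts: 14.2 g

The original recipe has 85.05 g of heavy cream, so the scaling factor is 17.01 ÷ 85.05 = 1/5 = 0.2.
peanut butter: 2.5 oz × 1/5 = 0.5 oz
chopped walnuts: 2.5 oz × 1/5 × 28.35 g/oz ≈ 14.2 g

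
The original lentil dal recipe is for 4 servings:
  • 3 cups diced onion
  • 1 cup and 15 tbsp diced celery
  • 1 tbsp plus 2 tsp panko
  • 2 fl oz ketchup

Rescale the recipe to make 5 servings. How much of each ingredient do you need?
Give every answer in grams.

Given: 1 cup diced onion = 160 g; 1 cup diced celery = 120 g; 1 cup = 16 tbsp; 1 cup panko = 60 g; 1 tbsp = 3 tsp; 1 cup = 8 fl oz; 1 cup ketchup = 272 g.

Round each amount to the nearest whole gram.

diced onion: 600 g; diced celery: 291 g; panko: 8 g; ketchup: 85 g

Scaling factor: 5/4 = 1.25.
diced onion: 3 cup × 5/4 × 160 g/cup = 600 g
diced celery: (1 cup + 15 tbsp = 1.9375 cup) × 5/4 × 120 g/cup ≈ 291 g
panko: (1 tbsp + 2 tsp = 5/3 tbsp) × 5/4 ÷ 16 tbsp/cup × 60 g/cup ≈ 8 g
ketchup: 2 fl oz × 5/4 ÷ 8 fl oz/cup × 272 g/cup = 85 g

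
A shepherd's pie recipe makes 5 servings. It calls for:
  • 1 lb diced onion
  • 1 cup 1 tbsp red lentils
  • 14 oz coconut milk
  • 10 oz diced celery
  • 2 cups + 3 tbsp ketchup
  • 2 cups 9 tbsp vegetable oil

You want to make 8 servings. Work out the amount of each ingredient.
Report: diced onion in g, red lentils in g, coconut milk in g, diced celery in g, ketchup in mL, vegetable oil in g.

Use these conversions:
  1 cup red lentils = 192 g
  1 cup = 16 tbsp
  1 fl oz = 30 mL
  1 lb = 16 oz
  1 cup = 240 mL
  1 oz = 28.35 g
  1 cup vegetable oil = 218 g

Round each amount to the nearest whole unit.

diced onion: 726 g; red lentils: 326 g; coconut milk: 635 g; diced celery: 454 g; ketchup: 840 mL; vegetable oil: 894 g

Scaling factor: 8/5 = 1.6.
diced onion: 1 lb × 8/5 × 16 oz/lb × 28.35 g/oz ≈ 726 g
red lentils: (1 cup + 1 tbsp = 1.0625 cup) × 8/5 × 192 g/cup ≈ 326 g
coconut milk: 14 oz × 8/5 × 28.35 g/oz ≈ 635 g
diced celery: 10 oz × 8/5 × 28.35 g/oz ≈ 454 g
ketchup: (2 cup + 3 tbsp = 2.1875 cup) × 8/5 × 240 mL/cup = 840 mL
vegetable oil: (2 cup + 9 tbsp = 2.5625 cup) × 8/5 × 218 g/cup ≈ 894 g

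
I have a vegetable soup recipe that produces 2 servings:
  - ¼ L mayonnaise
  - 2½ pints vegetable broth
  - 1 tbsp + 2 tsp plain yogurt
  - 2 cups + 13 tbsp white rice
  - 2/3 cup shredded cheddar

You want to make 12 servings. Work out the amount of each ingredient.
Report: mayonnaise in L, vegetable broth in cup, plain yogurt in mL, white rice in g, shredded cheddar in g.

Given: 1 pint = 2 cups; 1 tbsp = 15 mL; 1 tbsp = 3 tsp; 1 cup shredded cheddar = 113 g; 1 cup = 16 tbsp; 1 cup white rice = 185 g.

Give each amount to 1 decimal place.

mayonnaise: 1.5 L; vegetable broth: 30.0 cup; plain yogurt: 150.0 mL; white rice: 3121.9 g; shredded cheddar: 452.0 g

Scaling factor: 12/2 = 6.
mayonnaise: 0.25 L × 6 = 1.5 L
vegetable broth: 2.5 pint × 6 × 2 cup/pint = 30.0 cup
plain yogurt: (1 tbsp + 2 tsp = 5/3 tbsp) × 6 × 15 mL/tbsp = 150.0 mL
white rice: (2 cup + 13 tbsp = 2.8125 cup) × 6 × 185 g/cup ≈ 3121.9 g
shredded cheddar: 2/3 cup × 6 × 113 g/cup = 452.0 g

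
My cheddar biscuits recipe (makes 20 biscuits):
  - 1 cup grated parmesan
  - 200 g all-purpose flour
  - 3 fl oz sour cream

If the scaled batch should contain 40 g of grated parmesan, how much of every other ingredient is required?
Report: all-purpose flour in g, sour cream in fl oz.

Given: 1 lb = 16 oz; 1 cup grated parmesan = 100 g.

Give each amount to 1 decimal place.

all-purpose flour: 80.0 g; sour cream: 1.2 fl oz

The original recipe has 100 g of grated parmesan, so the scaling factor is 40 ÷ 100 = 2/5 = 0.4.
all-purpose flour: 200 g × 2/5 = 80.0 g
sour cream: 3 fl oz × 2/5 = 1.2 fl oz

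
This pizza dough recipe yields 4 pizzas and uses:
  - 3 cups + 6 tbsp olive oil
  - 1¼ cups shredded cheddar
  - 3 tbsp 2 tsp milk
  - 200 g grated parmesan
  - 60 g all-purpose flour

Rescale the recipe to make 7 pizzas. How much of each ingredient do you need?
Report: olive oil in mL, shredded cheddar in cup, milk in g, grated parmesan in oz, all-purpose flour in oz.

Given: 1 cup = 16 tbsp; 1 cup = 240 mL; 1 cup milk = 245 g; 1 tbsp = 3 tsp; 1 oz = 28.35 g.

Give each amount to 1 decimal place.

Scaling factor: 7/4 = 1.75.
olive oil: (3 cup + 6 tbsp = 3.375 cup) × 7/4 × 240 mL/cup = 1417.5 mL
shredded cheddar: 1.25 cup × 7/4 ≈ 2.2 cup
milk: (3 tbsp + 2 tsp = 11/3 tbsp) × 7/4 ÷ 16 tbsp/cup × 245 g/cup ≈ 98.3 g
grated parmesan: 200 g × 7/4 ÷ 28.35 g/oz ≈ 12.3 oz
all-purpose flour: 60 g × 7/4 ÷ 28.35 g/oz ≈ 3.7 oz

olive oil: 1417.5 mL; shredded cheddar: 2.2 cup; milk: 98.3 g; grated parmesan: 12.3 oz; all-purpose flour: 3.7 oz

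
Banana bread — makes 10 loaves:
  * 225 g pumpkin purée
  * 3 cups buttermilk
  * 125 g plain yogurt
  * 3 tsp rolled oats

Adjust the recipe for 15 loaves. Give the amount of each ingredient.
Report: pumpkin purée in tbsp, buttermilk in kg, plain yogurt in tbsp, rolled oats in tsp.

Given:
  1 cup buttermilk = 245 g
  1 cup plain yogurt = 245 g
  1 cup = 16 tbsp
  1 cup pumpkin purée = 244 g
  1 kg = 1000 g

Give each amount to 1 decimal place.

pumpkin purée: 22.1 tbsp; buttermilk: 1.1 kg; plain yogurt: 12.2 tbsp; rolled oats: 4.5 tsp

Scaling factor: 15/10 = 3/2 = 1.5.
pumpkin purée: 225 g × 3/2 ÷ 244 g/cup × 16 tbsp/cup ≈ 22.1 tbsp
buttermilk: 3 cup × 3/2 × 245 g/cup ÷ 1000 g/kg ≈ 1.1 kg
plain yogurt: 125 g × 3/2 ÷ 245 g/cup × 16 tbsp/cup ≈ 12.2 tbsp
rolled oats: 3 tsp × 3/2 = 4.5 tsp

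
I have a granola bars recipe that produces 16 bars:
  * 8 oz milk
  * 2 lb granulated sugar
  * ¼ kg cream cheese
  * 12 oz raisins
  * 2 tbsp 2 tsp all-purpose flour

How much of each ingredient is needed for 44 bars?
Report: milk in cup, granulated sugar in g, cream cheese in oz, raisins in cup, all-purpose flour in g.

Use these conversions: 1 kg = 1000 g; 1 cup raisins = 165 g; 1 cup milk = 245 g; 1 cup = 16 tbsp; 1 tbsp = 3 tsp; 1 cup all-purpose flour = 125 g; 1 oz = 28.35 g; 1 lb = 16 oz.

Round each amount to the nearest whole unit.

milk: 3 cup; granulated sugar: 2495 g; cream cheese: 24 oz; raisins: 6 cup; all-purpose flour: 57 g

Scaling factor: 44/16 = 11/4 = 2.75.
milk: 8 oz × 11/4 × 28.35 g/oz ÷ 245 g/cup ≈ 3 cup
granulated sugar: 2 lb × 11/4 × 16 oz/lb × 28.35 g/oz ≈ 2495 g
cream cheese: 0.25 kg × 11/4 × 1000 g/kg ÷ 28.35 g/oz ≈ 24 oz
raisins: 12 oz × 11/4 × 28.35 g/oz ÷ 165 g/cup ≈ 6 cup
all-purpose flour: (2 tbsp + 2 tsp = 8/3 tbsp) × 11/4 ÷ 16 tbsp/cup × 125 g/cup ≈ 57 g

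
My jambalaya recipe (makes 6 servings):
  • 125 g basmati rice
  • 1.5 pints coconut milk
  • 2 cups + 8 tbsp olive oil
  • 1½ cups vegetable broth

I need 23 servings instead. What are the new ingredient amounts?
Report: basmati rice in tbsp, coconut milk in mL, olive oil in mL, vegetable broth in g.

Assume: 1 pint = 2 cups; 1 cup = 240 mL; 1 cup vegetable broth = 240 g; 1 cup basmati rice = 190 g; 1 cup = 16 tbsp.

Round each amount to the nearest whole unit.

basmati rice: 40 tbsp; coconut milk: 2760 mL; olive oil: 2300 mL; vegetable broth: 1380 g

Scaling factor: 23/6.
basmati rice: 125 g × 23/6 ÷ 190 g/cup × 16 tbsp/cup ≈ 40 tbsp
coconut milk: 1.5 pint × 23/6 × 2 cup/pint × 240 mL/cup = 2760 mL
olive oil: (2 cup + 8 tbsp = 2.5 cup) × 23/6 × 240 mL/cup = 2300 mL
vegetable broth: 1.5 cup × 23/6 × 240 g/cup = 1380 g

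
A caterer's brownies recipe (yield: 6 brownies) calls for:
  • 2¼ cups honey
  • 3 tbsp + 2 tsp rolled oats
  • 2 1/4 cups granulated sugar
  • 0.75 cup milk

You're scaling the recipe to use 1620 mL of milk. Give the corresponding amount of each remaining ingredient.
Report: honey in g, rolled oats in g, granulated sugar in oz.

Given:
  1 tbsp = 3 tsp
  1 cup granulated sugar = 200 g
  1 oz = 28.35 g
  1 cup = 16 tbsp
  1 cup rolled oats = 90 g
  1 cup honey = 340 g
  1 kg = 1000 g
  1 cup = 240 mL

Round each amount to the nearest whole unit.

honey: 6885 g; rolled oats: 186 g; granulated sugar: 143 oz

The original recipe has 180 mL of milk, so the scaling factor is 1620 ÷ 180 = 9.
honey: 2.25 cup × 9 × 340 g/cup = 6885 g
rolled oats: (3 tbsp + 2 tsp = 11/3 tbsp) × 9 ÷ 16 tbsp/cup × 90 g/cup ≈ 186 g
granulated sugar: 2.25 cup × 9 × 200 g/cup ÷ 28.35 g/oz ≈ 143 oz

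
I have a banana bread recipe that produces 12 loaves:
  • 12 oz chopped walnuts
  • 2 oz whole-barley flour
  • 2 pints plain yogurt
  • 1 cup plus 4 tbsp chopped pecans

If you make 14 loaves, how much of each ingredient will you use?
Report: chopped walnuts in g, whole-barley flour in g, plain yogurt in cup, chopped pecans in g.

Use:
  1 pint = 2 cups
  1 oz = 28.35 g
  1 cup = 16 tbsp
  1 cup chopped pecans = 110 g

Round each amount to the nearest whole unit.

Scaling factor: 14/12 = 7/6.
chopped walnuts: 12 oz × 7/6 × 28.35 g/oz ≈ 397 g
whole-barley flour: 2 oz × 7/6 × 28.35 g/oz ≈ 66 g
plain yogurt: 2 pint × 7/6 × 2 cup/pint ≈ 5 cup
chopped pecans: (1 cup + 4 tbsp = 1.25 cup) × 7/6 × 110 g/cup ≈ 160 g

chopped walnuts: 397 g; whole-barley flour: 66 g; plain yogurt: 5 cup; chopped pecans: 160 g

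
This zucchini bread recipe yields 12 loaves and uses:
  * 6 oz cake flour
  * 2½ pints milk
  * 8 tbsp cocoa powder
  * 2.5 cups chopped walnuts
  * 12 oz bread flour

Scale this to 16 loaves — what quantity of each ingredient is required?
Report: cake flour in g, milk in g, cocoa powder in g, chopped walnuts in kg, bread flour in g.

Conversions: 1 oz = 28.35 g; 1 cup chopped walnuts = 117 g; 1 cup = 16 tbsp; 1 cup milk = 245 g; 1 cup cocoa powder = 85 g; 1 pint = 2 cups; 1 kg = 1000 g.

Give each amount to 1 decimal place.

Scaling factor: 16/12 = 4/3.
cake flour: 6 oz × 4/3 × 28.35 g/oz = 226.8 g
milk: 2.5 pint × 4/3 × 2 cup/pint × 245 g/cup ≈ 1633.3 g
cocoa powder: 8 tbsp × 4/3 ÷ 16 tbsp/cup × 85 g/cup ≈ 56.7 g
chopped walnuts: 2.5 cup × 4/3 × 117 g/cup ÷ 1000 g/kg ≈ 0.4 kg
bread flour: 12 oz × 4/3 × 28.35 g/oz = 453.6 g

cake flour: 226.8 g; milk: 1633.3 g; cocoa powder: 56.7 g; chopped walnuts: 0.4 kg; bread flour: 453.6 g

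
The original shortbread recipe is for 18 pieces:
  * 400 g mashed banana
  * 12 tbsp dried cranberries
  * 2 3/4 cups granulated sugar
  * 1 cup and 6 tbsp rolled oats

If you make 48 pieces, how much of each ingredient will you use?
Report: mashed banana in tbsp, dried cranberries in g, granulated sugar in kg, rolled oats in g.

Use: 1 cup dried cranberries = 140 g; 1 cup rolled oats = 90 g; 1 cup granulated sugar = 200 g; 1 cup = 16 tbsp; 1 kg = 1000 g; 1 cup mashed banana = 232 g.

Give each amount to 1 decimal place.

Scaling factor: 48/18 = 8/3.
mashed banana: 400 g × 8/3 ÷ 232 g/cup × 16 tbsp/cup ≈ 73.6 tbsp
dried cranberries: 12 tbsp × 8/3 ÷ 16 tbsp/cup × 140 g/cup = 280.0 g
granulated sugar: 2.75 cup × 8/3 × 200 g/cup ÷ 1000 g/kg ≈ 1.5 kg
rolled oats: (1 cup + 6 tbsp = 1.375 cup) × 8/3 × 90 g/cup = 330.0 g

mashed banana: 73.6 tbsp; dried cranberries: 280.0 g; granulated sugar: 1.5 kg; rolled oats: 330.0 g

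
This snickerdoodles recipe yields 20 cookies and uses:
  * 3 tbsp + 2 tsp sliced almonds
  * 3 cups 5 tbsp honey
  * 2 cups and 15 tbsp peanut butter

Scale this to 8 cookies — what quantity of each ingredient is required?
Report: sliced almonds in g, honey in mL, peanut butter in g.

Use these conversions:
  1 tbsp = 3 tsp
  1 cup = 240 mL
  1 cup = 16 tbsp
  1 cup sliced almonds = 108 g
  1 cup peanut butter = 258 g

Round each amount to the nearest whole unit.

Scaling factor: 8/20 = 2/5 = 0.4.
sliced almonds: (3 tbsp + 2 tsp = 11/3 tbsp) × 2/5 ÷ 16 tbsp/cup × 108 g/cup ≈ 10 g
honey: (3 cup + 5 tbsp = 3.3125 cup) × 2/5 × 240 mL/cup = 318 mL
peanut butter: (2 cup + 15 tbsp = 2.9375 cup) × 2/5 × 258 g/cup ≈ 303 g

sliced almonds: 10 g; honey: 318 mL; peanut butter: 303 g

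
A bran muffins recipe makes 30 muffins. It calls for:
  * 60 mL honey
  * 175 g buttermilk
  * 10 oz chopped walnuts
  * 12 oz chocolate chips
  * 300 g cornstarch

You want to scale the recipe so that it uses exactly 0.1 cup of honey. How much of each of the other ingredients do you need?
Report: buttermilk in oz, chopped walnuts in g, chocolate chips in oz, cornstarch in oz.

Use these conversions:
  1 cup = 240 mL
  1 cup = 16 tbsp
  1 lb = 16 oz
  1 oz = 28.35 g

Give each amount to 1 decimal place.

buttermilk: 2.5 oz; chopped walnuts: 113.4 g; chocolate chips: 4.8 oz; cornstarch: 4.2 oz

The original recipe has 0.25 cup of honey, so the scaling factor is 0.1 ÷ 0.25 = 2/5 = 0.4.
buttermilk: 175 g × 2/5 ÷ 28.35 g/oz ≈ 2.5 oz
chopped walnuts: 10 oz × 2/5 × 28.35 g/oz = 113.4 g
chocolate chips: 12 oz × 2/5 = 4.8 oz
cornstarch: 300 g × 2/5 ÷ 28.35 g/oz ≈ 4.2 oz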